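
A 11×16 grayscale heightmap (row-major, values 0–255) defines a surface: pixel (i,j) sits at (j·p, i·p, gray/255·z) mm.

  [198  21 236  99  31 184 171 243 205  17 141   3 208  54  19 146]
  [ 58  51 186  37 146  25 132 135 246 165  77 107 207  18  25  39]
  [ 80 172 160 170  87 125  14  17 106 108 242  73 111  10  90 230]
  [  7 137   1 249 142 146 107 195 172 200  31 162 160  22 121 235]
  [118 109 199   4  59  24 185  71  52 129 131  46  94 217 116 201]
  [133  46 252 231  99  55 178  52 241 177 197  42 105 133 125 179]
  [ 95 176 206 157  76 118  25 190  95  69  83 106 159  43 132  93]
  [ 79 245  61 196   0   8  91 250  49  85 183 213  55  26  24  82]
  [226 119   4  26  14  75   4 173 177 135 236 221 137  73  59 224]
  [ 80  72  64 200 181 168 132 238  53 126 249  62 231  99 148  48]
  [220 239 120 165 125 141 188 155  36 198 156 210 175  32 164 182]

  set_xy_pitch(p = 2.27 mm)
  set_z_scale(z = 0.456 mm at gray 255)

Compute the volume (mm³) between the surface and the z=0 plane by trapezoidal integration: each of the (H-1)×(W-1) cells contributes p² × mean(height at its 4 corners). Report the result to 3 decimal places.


165.964

height_mm = gray/255 × 0.456; cell vol = 2.27² × mean(4 corners)
unit = 2.27² × 0.456 / (4×255) = 0.00230365 mm³ per gray-sum
row 0: Σ corner-gray over 15 cells = 6819  → 15.7086
row 1: Σ corner-gray over 15 cells = 6491  → 14.9530
row 2: Σ corner-gray over 15 cells = 7212  → 16.6139
row 3: Σ corner-gray over 15 cells = 7123  → 16.4089
row 4: Σ corner-gray over 15 cells = 7369  → 16.9756
row 5: Σ corner-gray over 15 cells = 7636  → 17.5907
row 6: Σ corner-gray over 15 cells = 6591  → 15.1834
row 7: Σ corner-gray over 15 cells = 6489  → 14.9484
row 8: Σ corner-gray over 15 cells = 7530  → 17.3465
row 9: Σ corner-gray over 15 cells = 8784  → 20.2353
Σ rows: total corner-gray = 72044  → 165.9641 mm³


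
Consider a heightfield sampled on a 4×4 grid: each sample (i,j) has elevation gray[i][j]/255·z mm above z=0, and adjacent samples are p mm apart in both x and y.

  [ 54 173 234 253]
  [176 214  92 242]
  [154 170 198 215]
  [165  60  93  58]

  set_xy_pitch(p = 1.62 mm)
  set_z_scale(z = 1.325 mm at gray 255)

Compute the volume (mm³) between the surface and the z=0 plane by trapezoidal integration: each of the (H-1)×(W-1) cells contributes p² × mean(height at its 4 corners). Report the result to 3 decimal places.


height_mm = gray/255 × 1.325; cell vol = 1.62² × mean(4 corners)
unit = 1.62² × 1.325 / (4×255) = 0.00340915 mm³ per gray-sum
row 0: Σ corner-gray over 3 cells = 2151  → 7.3331
row 1: Σ corner-gray over 3 cells = 2135  → 7.2785
row 2: Σ corner-gray over 3 cells = 1634  → 5.5705
Σ rows: total corner-gray = 5920  → 20.1822 mm³

20.182


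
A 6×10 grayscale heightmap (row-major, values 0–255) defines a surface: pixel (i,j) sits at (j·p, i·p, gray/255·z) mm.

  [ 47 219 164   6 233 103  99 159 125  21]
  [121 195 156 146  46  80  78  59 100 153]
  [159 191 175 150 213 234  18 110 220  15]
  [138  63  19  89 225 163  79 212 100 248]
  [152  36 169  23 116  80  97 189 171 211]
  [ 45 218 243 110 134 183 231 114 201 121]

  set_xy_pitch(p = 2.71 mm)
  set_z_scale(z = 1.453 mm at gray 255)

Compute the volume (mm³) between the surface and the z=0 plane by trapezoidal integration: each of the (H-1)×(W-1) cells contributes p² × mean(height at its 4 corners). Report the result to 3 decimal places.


height_mm = gray/255 × 1.453; cell vol = 2.71² × mean(4 corners)
unit = 2.71² × 1.453 / (4×255) = 0.0104617 mm³ per gray-sum
row 0: Σ corner-gray over 9 cells = 4278  → 44.7553
row 1: Σ corner-gray over 9 cells = 4790  → 50.1117
row 2: Σ corner-gray over 9 cells = 5082  → 53.1666
row 3: Σ corner-gray over 9 cells = 4411  → 46.1467
row 4: Σ corner-gray over 9 cells = 5159  → 53.9721
Σ rows: total corner-gray = 23720  → 248.1525 mm³

248.153


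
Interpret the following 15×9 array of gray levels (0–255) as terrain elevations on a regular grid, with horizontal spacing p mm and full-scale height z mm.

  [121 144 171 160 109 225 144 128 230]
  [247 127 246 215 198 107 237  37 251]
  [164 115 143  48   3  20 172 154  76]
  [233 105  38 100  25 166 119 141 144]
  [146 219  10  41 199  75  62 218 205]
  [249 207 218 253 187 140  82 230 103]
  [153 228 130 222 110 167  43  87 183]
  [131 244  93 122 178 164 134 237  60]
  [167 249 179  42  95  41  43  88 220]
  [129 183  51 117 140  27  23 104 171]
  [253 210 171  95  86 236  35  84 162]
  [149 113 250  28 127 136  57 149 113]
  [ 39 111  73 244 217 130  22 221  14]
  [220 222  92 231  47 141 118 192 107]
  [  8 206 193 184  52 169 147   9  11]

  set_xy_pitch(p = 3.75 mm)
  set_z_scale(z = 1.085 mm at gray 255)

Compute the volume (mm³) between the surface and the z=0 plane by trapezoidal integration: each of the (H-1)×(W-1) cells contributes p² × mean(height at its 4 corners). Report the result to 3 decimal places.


909.096

height_mm = gray/255 × 1.085; cell vol = 3.75² × mean(4 corners)
unit = 3.75² × 1.085 / (4×255) = 0.0149586 mm³ per gray-sum
row 0: Σ corner-gray over 8 cells = 5345  → 79.9539
row 1: Σ corner-gray over 8 cells = 4382  → 65.5488
row 2: Σ corner-gray over 8 cells = 3315  → 49.5879
row 3: Σ corner-gray over 8 cells = 3764  → 56.3043
row 4: Σ corner-gray over 8 cells = 4985  → 74.5688
row 5: Σ corner-gray over 8 cells = 5296  → 79.2210
row 6: Σ corner-gray over 8 cells = 4845  → 72.4746
row 7: Σ corner-gray over 8 cells = 4396  → 65.7582
row 8: Σ corner-gray over 8 cells = 3451  → 51.6223
row 9: Σ corner-gray over 8 cells = 3839  → 57.4262
row 10: Σ corner-gray over 8 cells = 4231  → 63.2900
row 11: Σ corner-gray over 8 cells = 4071  → 60.8966
row 12: Σ corner-gray over 8 cells = 4502  → 67.3438
row 13: Σ corner-gray over 8 cells = 4352  → 65.1000
Σ rows: total corner-gray = 60774  → 909.0964 mm³


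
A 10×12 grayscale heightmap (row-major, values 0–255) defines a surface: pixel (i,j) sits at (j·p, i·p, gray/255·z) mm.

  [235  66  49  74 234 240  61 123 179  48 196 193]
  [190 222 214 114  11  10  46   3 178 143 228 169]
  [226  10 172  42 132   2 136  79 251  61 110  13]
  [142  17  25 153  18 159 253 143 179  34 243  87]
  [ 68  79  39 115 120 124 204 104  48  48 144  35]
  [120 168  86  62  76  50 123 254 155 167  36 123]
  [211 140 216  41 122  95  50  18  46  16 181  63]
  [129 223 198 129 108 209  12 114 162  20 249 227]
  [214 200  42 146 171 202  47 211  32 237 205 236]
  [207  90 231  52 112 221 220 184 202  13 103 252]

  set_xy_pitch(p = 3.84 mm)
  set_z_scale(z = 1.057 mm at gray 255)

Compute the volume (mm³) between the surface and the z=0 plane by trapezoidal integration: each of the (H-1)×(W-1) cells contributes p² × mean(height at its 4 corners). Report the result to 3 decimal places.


height_mm = gray/255 × 1.057; cell vol = 3.84² × mean(4 corners)
unit = 3.84² × 1.057 / (4×255) = 0.0152805 mm³ per gray-sum
row 0: Σ corner-gray over 11 cells = 5665  → 86.5640
row 1: Σ corner-gray over 11 cells = 4926  → 75.2717
row 2: Σ corner-gray over 11 cells = 4906  → 74.9661
row 3: Σ corner-gray over 11 cells = 4830  → 73.8048
row 4: Σ corner-gray over 11 cells = 4750  → 72.5823
row 5: Σ corner-gray over 11 cells = 4721  → 72.1392
row 6: Σ corner-gray over 11 cells = 5328  → 81.4144
row 7: Σ corner-gray over 11 cells = 6640  → 101.4624
row 8: Σ corner-gray over 11 cells = 6751  → 103.1586
Σ rows: total corner-gray = 48517  → 741.3635 mm³

741.364


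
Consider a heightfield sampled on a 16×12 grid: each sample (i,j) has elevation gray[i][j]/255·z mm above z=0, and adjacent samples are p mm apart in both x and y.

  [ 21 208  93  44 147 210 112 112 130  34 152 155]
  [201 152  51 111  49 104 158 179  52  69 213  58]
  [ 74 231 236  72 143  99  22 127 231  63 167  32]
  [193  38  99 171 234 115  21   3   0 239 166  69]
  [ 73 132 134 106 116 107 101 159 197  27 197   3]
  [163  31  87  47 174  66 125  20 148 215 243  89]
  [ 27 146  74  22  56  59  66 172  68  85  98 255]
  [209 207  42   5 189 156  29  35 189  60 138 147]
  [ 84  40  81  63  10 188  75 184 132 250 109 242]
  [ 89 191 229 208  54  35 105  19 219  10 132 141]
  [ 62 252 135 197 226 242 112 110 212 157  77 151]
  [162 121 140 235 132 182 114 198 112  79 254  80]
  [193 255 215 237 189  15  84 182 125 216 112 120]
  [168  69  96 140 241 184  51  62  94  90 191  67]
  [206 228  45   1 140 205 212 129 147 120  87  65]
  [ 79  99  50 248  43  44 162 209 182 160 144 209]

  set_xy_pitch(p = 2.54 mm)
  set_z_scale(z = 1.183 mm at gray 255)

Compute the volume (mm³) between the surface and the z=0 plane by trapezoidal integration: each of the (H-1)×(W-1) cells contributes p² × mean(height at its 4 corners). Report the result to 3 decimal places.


height_mm = gray/255 × 1.183; cell vol = 2.54² × mean(4 corners)
unit = 2.54² × 1.183 / (4×255) = 0.00748259 mm³ per gray-sum
row 0: Σ corner-gray over 11 cells = 5195  → 38.8721
row 1: Σ corner-gray over 11 cells = 5423  → 40.5781
row 2: Σ corner-gray over 11 cells = 5322  → 39.8223
row 3: Σ corner-gray over 11 cells = 5062  → 37.8769
row 4: Σ corner-gray over 11 cells = 5192  → 38.8496
row 5: Σ corner-gray over 11 cells = 4538  → 33.9560
row 6: Σ corner-gray over 11 cells = 4430  → 33.1479
row 7: Σ corner-gray over 11 cells = 5046  → 37.7572
row 8: Σ corner-gray over 11 cells = 5224  → 39.0891
row 9: Σ corner-gray over 11 cells = 6287  → 47.0430
row 10: Σ corner-gray over 11 cells = 7029  → 52.5951
row 11: Σ corner-gray over 11 cells = 6949  → 51.9965
row 12: Σ corner-gray over 11 cells = 6244  → 46.7213
row 13: Σ corner-gray over 11 cells = 5570  → 41.6780
row 14: Σ corner-gray over 11 cells = 5869  → 43.9153
Σ rows: total corner-gray = 83380  → 623.8984 mm³

623.898


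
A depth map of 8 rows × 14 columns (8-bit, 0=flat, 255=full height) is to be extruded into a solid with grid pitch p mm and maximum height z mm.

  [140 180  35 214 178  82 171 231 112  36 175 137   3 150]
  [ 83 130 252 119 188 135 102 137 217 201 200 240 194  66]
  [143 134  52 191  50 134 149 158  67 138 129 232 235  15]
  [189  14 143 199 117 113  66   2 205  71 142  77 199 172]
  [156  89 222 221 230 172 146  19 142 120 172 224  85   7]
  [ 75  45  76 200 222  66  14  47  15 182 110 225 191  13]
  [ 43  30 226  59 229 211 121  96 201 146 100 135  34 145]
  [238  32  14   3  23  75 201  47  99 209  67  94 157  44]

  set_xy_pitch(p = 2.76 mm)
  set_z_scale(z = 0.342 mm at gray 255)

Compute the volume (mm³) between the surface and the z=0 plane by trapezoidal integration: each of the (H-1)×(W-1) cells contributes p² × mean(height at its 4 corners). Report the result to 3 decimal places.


height_mm = gray/255 × 0.342; cell vol = 2.76² × mean(4 corners)
unit = 2.76² × 0.342 / (4×255) = 0.00255414 mm³ per gray-sum
row 0: Σ corner-gray over 13 cells = 7777  → 19.8635
row 1: Σ corner-gray over 13 cells = 7875  → 20.1138
row 2: Σ corner-gray over 13 cells = 6553  → 16.7373
row 3: Σ corner-gray over 13 cells = 6904  → 17.6338
row 4: Σ corner-gray over 13 cells = 6721  → 17.1664
row 5: Σ corner-gray over 13 cells = 6238  → 15.9327
row 6: Σ corner-gray over 13 cells = 5688  → 14.5279
Σ rows: total corner-gray = 47756  → 121.9753 mm³

121.975


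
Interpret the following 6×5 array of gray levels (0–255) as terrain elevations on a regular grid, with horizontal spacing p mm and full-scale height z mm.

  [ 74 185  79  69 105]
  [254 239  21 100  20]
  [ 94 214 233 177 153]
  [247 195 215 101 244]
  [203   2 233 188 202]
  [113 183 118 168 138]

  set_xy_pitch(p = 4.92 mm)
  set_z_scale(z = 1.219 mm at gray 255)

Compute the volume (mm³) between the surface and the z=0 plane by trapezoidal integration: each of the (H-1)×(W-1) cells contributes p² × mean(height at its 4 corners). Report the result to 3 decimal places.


height_mm = gray/255 × 1.219; cell vol = 4.92² × mean(4 corners)
unit = 4.92² × 1.219 / (4×255) = 0.028929 mm³ per gray-sum
row 0: Σ corner-gray over 4 cells = 1839  → 53.2005
row 1: Σ corner-gray over 4 cells = 2489  → 72.0043
row 2: Σ corner-gray over 4 cells = 3008  → 87.0185
row 3: Σ corner-gray over 4 cells = 2764  → 79.9598
row 4: Σ corner-gray over 4 cells = 2440  → 70.5868
Σ rows: total corner-gray = 12540  → 362.7699 mm³

362.770


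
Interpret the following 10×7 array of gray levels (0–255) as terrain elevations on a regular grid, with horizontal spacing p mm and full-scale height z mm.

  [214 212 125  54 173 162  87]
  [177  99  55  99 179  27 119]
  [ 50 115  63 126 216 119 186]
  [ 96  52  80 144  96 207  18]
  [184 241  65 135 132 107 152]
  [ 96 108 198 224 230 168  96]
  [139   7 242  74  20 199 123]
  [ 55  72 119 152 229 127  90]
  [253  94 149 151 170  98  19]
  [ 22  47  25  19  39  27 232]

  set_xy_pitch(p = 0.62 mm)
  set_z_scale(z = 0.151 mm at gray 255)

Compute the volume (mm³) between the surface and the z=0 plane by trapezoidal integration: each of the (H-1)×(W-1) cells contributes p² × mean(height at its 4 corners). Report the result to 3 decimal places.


1.524

height_mm = gray/255 × 0.151; cell vol = 0.62² × mean(4 corners)
unit = 0.62² × 0.151 / (4×255) = 5.69063e-05 mm³ per gray-sum
row 0: Σ corner-gray over 6 cells = 2967  → 0.1688
row 1: Σ corner-gray over 6 cells = 2728  → 0.1552
row 2: Σ corner-gray over 6 cells = 2786  → 0.1585
row 3: Σ corner-gray over 6 cells = 2968  → 0.1689
row 4: Σ corner-gray over 6 cells = 3744  → 0.2131
row 5: Σ corner-gray over 6 cells = 3394  → 0.1931
row 6: Σ corner-gray over 6 cells = 2889  → 0.1644
row 7: Σ corner-gray over 6 cells = 3139  → 0.1786
row 8: Σ corner-gray over 6 cells = 2164  → 0.1231
Σ rows: total corner-gray = 26779  → 1.5239 mm³


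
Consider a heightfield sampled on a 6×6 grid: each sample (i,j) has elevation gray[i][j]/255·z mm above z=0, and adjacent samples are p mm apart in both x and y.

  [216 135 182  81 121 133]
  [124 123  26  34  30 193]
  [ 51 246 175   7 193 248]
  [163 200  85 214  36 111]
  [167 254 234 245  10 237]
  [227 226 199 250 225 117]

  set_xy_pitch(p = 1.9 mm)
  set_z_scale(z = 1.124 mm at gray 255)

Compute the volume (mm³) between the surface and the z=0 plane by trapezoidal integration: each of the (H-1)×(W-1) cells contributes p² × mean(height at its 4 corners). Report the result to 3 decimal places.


57.949

height_mm = gray/255 × 1.124; cell vol = 1.9² × mean(4 corners)
unit = 1.9² × 1.124 / (4×255) = 0.00397808 mm³ per gray-sum
row 0: Σ corner-gray over 5 cells = 2130  → 8.4733
row 1: Σ corner-gray over 5 cells = 2284  → 9.0859
row 2: Σ corner-gray over 5 cells = 2885  → 11.4768
row 3: Σ corner-gray over 5 cells = 3234  → 12.8651
row 4: Σ corner-gray over 5 cells = 4034  → 16.0476
Σ rows: total corner-gray = 14567  → 57.9487 mm³


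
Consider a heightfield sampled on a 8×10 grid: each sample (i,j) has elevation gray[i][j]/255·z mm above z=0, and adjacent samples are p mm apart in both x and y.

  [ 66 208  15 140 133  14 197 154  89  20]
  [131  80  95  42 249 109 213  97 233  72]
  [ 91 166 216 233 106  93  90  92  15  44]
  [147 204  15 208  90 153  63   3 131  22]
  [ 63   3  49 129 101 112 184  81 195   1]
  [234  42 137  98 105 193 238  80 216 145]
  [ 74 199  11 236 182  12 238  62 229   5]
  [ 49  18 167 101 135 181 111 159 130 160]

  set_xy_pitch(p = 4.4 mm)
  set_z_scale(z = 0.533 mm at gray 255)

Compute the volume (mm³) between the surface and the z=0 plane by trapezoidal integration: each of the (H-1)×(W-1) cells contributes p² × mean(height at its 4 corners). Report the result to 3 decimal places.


311.276

height_mm = gray/255 × 0.533; cell vol = 4.4² × mean(4 corners)
unit = 4.4² × 0.533 / (4×255) = 0.0101165 mm³ per gray-sum
row 0: Σ corner-gray over 9 cells = 4425  → 44.7657
row 1: Σ corner-gray over 9 cells = 4596  → 46.4957
row 2: Σ corner-gray over 9 cells = 4060  → 41.0732
row 3: Σ corner-gray over 9 cells = 3675  → 37.1783
row 4: Σ corner-gray over 9 cells = 4369  → 44.1992
row 5: Σ corner-gray over 9 cells = 5014  → 50.7244
row 6: Σ corner-gray over 9 cells = 4630  → 46.8396
Σ rows: total corner-gray = 30769  → 311.2761 mm³


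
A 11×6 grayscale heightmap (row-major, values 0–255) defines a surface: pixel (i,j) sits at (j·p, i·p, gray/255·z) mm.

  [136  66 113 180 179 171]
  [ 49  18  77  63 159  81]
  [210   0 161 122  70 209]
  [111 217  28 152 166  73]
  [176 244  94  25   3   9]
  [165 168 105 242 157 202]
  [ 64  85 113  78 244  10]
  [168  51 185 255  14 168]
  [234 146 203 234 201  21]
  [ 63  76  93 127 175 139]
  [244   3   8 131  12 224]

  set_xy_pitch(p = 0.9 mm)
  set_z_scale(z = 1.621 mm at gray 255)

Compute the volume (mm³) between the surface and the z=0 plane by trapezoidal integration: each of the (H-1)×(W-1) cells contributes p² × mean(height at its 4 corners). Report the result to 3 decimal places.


31.753

height_mm = gray/255 × 1.621; cell vol = 0.9² × mean(4 corners)
unit = 0.9² × 1.621 / (4×255) = 0.00128726 mm³ per gray-sum
row 0: Σ corner-gray over 5 cells = 2147  → 2.7638
row 1: Σ corner-gray over 5 cells = 1889  → 2.4316
row 2: Σ corner-gray over 5 cells = 2435  → 3.1345
row 3: Σ corner-gray over 5 cells = 2227  → 2.8667
row 4: Σ corner-gray over 5 cells = 2628  → 3.3829
row 5: Σ corner-gray over 5 cells = 2825  → 3.6365
row 6: Σ corner-gray over 5 cells = 2460  → 3.1667
row 7: Σ corner-gray over 5 cells = 3169  → 4.0793
row 8: Σ corner-gray over 5 cells = 2967  → 3.8193
row 9: Σ corner-gray over 5 cells = 1920  → 2.4715
Σ rows: total corner-gray = 24667  → 31.7530 mm³


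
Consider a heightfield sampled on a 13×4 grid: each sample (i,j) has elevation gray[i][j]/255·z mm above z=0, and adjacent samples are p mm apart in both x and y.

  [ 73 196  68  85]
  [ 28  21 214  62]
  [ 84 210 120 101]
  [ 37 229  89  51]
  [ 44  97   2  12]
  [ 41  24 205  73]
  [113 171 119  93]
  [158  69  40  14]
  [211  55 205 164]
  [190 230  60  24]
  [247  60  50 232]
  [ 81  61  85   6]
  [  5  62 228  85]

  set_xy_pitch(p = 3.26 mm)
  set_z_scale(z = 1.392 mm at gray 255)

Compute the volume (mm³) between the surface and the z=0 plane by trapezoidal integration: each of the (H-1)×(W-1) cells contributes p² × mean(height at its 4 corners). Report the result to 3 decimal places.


219.758

height_mm = gray/255 × 1.392; cell vol = 3.26² × mean(4 corners)
unit = 3.26² × 1.392 / (4×255) = 0.0145035 mm³ per gray-sum
row 0: Σ corner-gray over 3 cells = 1246  → 18.0714
row 1: Σ corner-gray over 3 cells = 1405  → 20.3775
row 2: Σ corner-gray over 3 cells = 1569  → 22.7561
row 3: Σ corner-gray over 3 cells = 978  → 14.1845
row 4: Σ corner-gray over 3 cells = 826  → 11.9799
row 5: Σ corner-gray over 3 cells = 1358  → 19.6958
row 6: Σ corner-gray over 3 cells = 1176  → 17.0562
row 7: Σ corner-gray over 3 cells = 1285  → 18.6371
row 8: Σ corner-gray over 3 cells = 1689  → 24.4965
row 9: Σ corner-gray over 3 cells = 1493  → 21.6538
row 10: Σ corner-gray over 3 cells = 1078  → 15.6348
row 11: Σ corner-gray over 3 cells = 1049  → 15.2142
Σ rows: total corner-gray = 15152  → 219.7578 mm³


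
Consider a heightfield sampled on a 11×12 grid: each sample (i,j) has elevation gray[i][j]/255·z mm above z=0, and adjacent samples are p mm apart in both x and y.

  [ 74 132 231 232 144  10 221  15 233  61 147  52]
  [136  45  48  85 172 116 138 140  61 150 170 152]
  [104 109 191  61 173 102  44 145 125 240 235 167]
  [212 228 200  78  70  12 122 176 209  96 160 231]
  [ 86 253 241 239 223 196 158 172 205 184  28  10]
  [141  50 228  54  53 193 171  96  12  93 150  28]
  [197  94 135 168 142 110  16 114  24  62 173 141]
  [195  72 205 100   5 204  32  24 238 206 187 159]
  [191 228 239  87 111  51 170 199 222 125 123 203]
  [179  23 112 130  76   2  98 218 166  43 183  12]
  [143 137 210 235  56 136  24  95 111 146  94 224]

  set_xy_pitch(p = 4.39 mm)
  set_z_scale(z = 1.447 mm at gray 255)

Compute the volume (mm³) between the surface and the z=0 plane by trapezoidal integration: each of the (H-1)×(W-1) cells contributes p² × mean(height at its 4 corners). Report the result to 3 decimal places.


height_mm = gray/255 × 1.447; cell vol = 4.39² × mean(4 corners)
unit = 4.39² × 1.447 / (4×255) = 0.0273399 mm³ per gray-sum
row 0: Σ corner-gray over 11 cells = 5516  → 150.8071
row 1: Σ corner-gray over 11 cells = 5659  → 154.7167
row 2: Σ corner-gray over 11 cells = 6266  → 171.3120
row 3: Σ corner-gray over 11 cells = 7039  → 192.4458
row 4: Σ corner-gray over 11 cells = 6263  → 171.2300
row 5: Σ corner-gray over 11 cells = 4783  → 130.7669
row 6: Σ corner-gray over 11 cells = 5314  → 145.2844
row 7: Σ corner-gray over 11 cells = 6404  → 175.0849
row 8: Σ corner-gray over 11 cells = 5797  → 158.4896
row 9: Σ corner-gray over 11 cells = 5148  → 140.7460
Σ rows: total corner-gray = 58189  → 1590.8832 mm³

1590.883


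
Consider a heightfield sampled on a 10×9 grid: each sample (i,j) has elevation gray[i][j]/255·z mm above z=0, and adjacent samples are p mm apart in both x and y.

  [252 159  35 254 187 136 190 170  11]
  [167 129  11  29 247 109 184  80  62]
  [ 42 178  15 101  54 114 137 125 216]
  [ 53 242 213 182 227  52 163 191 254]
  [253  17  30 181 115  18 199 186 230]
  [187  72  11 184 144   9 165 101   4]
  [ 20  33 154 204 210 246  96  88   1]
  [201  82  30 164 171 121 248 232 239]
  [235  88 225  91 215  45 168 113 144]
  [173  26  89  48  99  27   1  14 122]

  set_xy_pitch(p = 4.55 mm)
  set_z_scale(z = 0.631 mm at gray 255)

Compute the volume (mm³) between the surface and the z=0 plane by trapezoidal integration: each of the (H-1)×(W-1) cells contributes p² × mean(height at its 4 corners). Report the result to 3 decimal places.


473.864

height_mm = gray/255 × 0.631; cell vol = 4.55² × mean(4 corners)
unit = 4.55² × 0.631 / (4×255) = 0.0128071 mm³ per gray-sum
row 0: Σ corner-gray over 8 cells = 4332  → 55.4805
row 1: Σ corner-gray over 8 cells = 3513  → 44.9915
row 2: Σ corner-gray over 8 cells = 4553  → 58.3109
row 3: Σ corner-gray over 8 cells = 4822  → 61.7560
row 4: Σ corner-gray over 8 cells = 3538  → 45.3116
row 5: Σ corner-gray over 8 cells = 3646  → 46.6948
row 6: Σ corner-gray over 8 cells = 4619  → 59.1562
row 7: Σ corner-gray over 8 cells = 4805  → 61.5383
row 8: Σ corner-gray over 8 cells = 3172  → 40.6242
Σ rows: total corner-gray = 37000  → 473.8640 mm³


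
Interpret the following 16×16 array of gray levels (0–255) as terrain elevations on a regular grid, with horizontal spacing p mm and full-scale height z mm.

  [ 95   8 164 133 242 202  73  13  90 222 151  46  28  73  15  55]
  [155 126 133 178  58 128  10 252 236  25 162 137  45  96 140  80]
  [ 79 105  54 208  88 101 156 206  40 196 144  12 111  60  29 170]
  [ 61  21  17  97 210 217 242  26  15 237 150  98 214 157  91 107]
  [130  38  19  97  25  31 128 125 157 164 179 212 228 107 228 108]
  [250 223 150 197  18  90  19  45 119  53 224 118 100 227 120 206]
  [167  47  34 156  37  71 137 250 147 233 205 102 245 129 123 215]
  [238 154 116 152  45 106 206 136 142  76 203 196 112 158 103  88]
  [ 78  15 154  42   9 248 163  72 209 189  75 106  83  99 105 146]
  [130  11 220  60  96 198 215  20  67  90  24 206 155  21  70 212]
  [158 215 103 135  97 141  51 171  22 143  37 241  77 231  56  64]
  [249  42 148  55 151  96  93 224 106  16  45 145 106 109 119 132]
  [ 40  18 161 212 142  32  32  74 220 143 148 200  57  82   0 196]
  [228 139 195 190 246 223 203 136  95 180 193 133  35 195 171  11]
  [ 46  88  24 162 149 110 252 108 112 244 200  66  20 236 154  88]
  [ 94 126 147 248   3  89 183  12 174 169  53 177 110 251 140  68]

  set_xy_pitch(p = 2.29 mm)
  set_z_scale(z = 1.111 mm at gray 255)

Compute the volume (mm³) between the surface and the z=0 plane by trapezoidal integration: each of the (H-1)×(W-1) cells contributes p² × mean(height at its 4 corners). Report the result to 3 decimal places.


638.185

height_mm = gray/255 × 1.111; cell vol = 2.29² × mean(4 corners)
unit = 2.29² × 1.111 / (4×255) = 0.00571196 mm³ per gray-sum
row 0: Σ corner-gray over 15 cells = 6757  → 38.5957
row 1: Σ corner-gray over 15 cells = 6956  → 39.7324
row 2: Σ corner-gray over 15 cells = 7021  → 40.1036
row 3: Σ corner-gray over 15 cells = 7466  → 42.6455
row 4: Σ corner-gray over 15 cells = 7576  → 43.2738
row 5: Σ corner-gray over 15 cells = 8076  → 46.1298
row 6: Σ corner-gray over 15 cells = 8350  → 47.6948
row 7: Σ corner-gray over 15 cells = 7498  → 42.8282
row 8: Σ corner-gray over 15 cells = 6610  → 37.7560
row 9: Σ corner-gray over 15 cells = 6910  → 39.4696
row 10: Σ corner-gray over 15 cells = 6953  → 39.7152
row 11: Σ corner-gray over 15 cells = 6569  → 37.5218
row 12: Σ corner-gray over 15 cells = 8185  → 46.7524
row 13: Σ corner-gray over 15 cells = 8891  → 50.7850
row 14: Σ corner-gray over 15 cells = 7910  → 45.1816
Σ rows: total corner-gray = 111728  → 638.1854 mm³


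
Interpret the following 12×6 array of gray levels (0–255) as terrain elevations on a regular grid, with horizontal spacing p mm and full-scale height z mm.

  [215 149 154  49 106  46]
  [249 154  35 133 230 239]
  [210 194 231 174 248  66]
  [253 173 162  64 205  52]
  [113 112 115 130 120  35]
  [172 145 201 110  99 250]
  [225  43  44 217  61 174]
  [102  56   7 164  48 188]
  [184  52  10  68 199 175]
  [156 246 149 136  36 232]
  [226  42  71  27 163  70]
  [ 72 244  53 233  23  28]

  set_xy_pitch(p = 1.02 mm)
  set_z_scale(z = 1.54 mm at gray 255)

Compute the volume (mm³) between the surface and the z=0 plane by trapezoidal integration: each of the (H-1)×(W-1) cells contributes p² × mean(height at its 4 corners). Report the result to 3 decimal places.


height_mm = gray/255 × 1.54; cell vol = 1.02² × mean(4 corners)
unit = 1.02² × 1.54 / (4×255) = 0.0015708 mm³ per gray-sum
row 0: Σ corner-gray over 5 cells = 2769  → 4.3495
row 1: Σ corner-gray over 5 cells = 3562  → 5.5952
row 2: Σ corner-gray over 5 cells = 3483  → 5.4711
row 3: Σ corner-gray over 5 cells = 2615  → 4.1076
row 4: Σ corner-gray over 5 cells = 2634  → 4.1375
row 5: Σ corner-gray over 5 cells = 2661  → 4.1799
row 6: Σ corner-gray over 5 cells = 1969  → 3.0929
row 7: Σ corner-gray over 5 cells = 1857  → 2.9170
row 8: Σ corner-gray over 5 cells = 2539  → 3.9883
row 9: Σ corner-gray over 5 cells = 2424  → 3.8076
row 10: Σ corner-gray over 5 cells = 2108  → 3.3112
Σ rows: total corner-gray = 28621  → 44.9579 mm³

44.958


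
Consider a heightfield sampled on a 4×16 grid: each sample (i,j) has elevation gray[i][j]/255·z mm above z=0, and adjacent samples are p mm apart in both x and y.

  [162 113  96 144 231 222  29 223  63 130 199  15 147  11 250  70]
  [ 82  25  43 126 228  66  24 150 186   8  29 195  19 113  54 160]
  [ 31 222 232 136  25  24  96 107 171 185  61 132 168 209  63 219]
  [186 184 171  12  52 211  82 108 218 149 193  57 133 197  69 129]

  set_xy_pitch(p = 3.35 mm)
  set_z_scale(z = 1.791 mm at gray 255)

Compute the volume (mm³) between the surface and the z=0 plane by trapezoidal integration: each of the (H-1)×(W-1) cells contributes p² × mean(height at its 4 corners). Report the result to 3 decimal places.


height_mm = gray/255 × 1.791; cell vol = 3.35² × mean(4 corners)
unit = 3.35² × 1.791 / (4×255) = 0.0197054 mm³ per gray-sum
row 0: Σ corner-gray over 15 cells = 6752  → 133.0508
row 1: Σ corner-gray over 15 cells = 6686  → 131.7502
row 2: Σ corner-gray over 15 cells = 7899  → 155.6529
Σ rows: total corner-gray = 21337  → 420.4539 mm³

420.454


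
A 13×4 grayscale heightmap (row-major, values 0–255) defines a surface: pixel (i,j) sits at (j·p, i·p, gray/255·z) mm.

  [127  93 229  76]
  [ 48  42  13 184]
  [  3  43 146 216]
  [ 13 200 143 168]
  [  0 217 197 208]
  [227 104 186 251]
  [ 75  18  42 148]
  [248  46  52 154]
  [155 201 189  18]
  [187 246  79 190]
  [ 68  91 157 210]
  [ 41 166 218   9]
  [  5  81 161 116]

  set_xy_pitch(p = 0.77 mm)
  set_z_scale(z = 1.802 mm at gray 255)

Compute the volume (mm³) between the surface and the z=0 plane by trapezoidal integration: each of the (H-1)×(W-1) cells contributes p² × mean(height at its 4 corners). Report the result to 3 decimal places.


height_mm = gray/255 × 1.802; cell vol = 0.77² × mean(4 corners)
unit = 0.77² × 1.802 / (4×255) = 0.00104746 mm³ per gray-sum
row 0: Σ corner-gray over 3 cells = 1189  → 1.2454
row 1: Σ corner-gray over 3 cells = 939  → 0.9836
row 2: Σ corner-gray over 3 cells = 1464  → 1.5335
row 3: Σ corner-gray over 3 cells = 1903  → 1.9933
row 4: Σ corner-gray over 3 cells = 2094  → 2.1934
row 5: Σ corner-gray over 3 cells = 1401  → 1.4675
row 6: Σ corner-gray over 3 cells = 941  → 0.9857
row 7: Σ corner-gray over 3 cells = 1551  → 1.6246
row 8: Σ corner-gray over 3 cells = 1980  → 2.0740
row 9: Σ corner-gray over 3 cells = 1801  → 1.8865
row 10: Σ corner-gray over 3 cells = 1592  → 1.6676
row 11: Σ corner-gray over 3 cells = 1423  → 1.4905
Σ rows: total corner-gray = 18278  → 19.1454 mm³

19.145


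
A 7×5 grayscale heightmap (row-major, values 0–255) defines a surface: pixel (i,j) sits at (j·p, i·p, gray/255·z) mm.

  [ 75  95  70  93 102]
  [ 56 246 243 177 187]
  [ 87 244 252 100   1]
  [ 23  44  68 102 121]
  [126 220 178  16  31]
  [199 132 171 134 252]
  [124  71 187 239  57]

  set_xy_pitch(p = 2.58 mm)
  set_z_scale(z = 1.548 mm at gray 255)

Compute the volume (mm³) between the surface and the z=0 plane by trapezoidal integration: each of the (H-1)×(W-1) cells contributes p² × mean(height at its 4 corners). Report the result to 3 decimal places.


height_mm = gray/255 × 1.548; cell vol = 2.58² × mean(4 corners)
unit = 2.58² × 1.548 / (4×255) = 0.0101021 mm³ per gray-sum
row 0: Σ corner-gray over 4 cells = 2268  → 22.9115
row 1: Σ corner-gray over 4 cells = 2855  → 28.8414
row 2: Σ corner-gray over 4 cells = 1852  → 18.7090
row 3: Σ corner-gray over 4 cells = 1557  → 15.7289
row 4: Σ corner-gray over 4 cells = 2310  → 23.3358
row 5: Σ corner-gray over 4 cells = 2500  → 25.2552
Σ rows: total corner-gray = 13342  → 134.7818 mm³

134.782


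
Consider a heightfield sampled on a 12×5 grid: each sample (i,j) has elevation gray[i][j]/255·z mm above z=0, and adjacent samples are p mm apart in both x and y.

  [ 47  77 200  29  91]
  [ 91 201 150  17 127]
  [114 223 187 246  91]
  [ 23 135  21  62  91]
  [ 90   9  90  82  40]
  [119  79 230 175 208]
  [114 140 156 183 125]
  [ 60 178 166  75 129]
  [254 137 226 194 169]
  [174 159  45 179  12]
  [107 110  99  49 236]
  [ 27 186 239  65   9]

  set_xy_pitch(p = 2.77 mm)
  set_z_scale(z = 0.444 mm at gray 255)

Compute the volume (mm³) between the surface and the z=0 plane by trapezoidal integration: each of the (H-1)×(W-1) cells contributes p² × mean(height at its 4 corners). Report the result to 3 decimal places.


height_mm = gray/255 × 0.444; cell vol = 2.77² × mean(4 corners)
unit = 2.77² × 0.444 / (4×255) = 0.00333997 mm³ per gray-sum
row 0: Σ corner-gray over 4 cells = 1704  → 5.6913
row 1: Σ corner-gray over 4 cells = 2471  → 8.2531
row 2: Σ corner-gray over 4 cells = 2067  → 6.9037
row 3: Σ corner-gray over 4 cells = 1042  → 3.4802
row 4: Σ corner-gray over 4 cells = 1787  → 5.9685
row 5: Σ corner-gray over 4 cells = 2492  → 8.3232
row 6: Σ corner-gray over 4 cells = 2224  → 7.4281
row 7: Σ corner-gray over 4 cells = 2564  → 8.5637
row 8: Σ corner-gray over 4 cells = 2489  → 8.3132
row 9: Σ corner-gray over 4 cells = 1811  → 6.0487
row 10: Σ corner-gray over 4 cells = 1875  → 6.2624
Σ rows: total corner-gray = 22526  → 75.2361 mm³

75.236


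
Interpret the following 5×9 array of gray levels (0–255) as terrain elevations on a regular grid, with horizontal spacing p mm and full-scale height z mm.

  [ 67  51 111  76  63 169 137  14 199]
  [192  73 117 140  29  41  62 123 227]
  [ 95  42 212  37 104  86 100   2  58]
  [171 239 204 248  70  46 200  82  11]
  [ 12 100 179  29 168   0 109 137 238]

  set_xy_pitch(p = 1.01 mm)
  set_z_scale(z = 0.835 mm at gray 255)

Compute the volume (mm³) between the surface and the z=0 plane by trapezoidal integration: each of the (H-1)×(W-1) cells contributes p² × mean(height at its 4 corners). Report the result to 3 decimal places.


height_mm = gray/255 × 0.835; cell vol = 1.01² × mean(4 corners)
unit = 1.01² × 0.835 / (4×255) = 0.000835082 mm³ per gray-sum
row 0: Σ corner-gray over 8 cells = 3097  → 2.5862
row 1: Σ corner-gray over 8 cells = 2908  → 2.4284
row 2: Σ corner-gray over 8 cells = 3679  → 3.0723
row 3: Σ corner-gray over 8 cells = 4054  → 3.3854
Σ rows: total corner-gray = 13738  → 11.4724 mm³

11.472


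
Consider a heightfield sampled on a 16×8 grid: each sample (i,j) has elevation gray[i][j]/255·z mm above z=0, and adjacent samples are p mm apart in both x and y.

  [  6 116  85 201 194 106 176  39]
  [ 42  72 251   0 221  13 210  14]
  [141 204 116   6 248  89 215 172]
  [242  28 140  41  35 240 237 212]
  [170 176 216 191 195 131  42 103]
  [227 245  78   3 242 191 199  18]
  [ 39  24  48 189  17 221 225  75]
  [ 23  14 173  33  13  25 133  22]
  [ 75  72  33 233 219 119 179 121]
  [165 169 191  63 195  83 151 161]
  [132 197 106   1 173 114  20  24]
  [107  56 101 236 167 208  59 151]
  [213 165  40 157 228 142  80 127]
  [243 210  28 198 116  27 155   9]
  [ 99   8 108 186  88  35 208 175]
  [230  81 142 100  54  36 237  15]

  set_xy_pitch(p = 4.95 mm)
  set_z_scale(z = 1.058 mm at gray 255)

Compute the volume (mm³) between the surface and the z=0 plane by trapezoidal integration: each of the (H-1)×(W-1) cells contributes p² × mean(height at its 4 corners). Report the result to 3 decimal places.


1342.082

height_mm = gray/255 × 1.058; cell vol = 4.95² × mean(4 corners)
unit = 4.95² × 1.058 / (4×255) = 0.0254153 mm³ per gray-sum
row 0: Σ corner-gray over 7 cells = 3391  → 86.1834
row 1: Σ corner-gray over 7 cells = 3659  → 92.9947
row 2: Σ corner-gray over 7 cells = 3965  → 100.7718
row 3: Σ corner-gray over 7 cells = 4071  → 103.4658
row 4: Σ corner-gray over 7 cells = 4336  → 110.2009
row 5: Σ corner-gray over 7 cells = 3723  → 94.6213
row 6: Σ corner-gray over 7 cells = 2389  → 60.7172
row 7: Σ corner-gray over 7 cells = 2733  → 69.4601
row 8: Σ corner-gray over 7 cells = 3936  → 100.0348
row 9: Σ corner-gray over 7 cells = 3408  → 86.6155
row 10: Σ corner-gray over 7 cells = 3290  → 83.6165
row 11: Σ corner-gray over 7 cells = 3876  → 98.5099
row 12: Σ corner-gray over 7 cells = 3684  → 93.6301
row 13: Σ corner-gray over 7 cells = 3260  → 82.8540
row 14: Σ corner-gray over 7 cells = 3085  → 78.4063
Σ rows: total corner-gray = 52806  → 1342.0824 mm³


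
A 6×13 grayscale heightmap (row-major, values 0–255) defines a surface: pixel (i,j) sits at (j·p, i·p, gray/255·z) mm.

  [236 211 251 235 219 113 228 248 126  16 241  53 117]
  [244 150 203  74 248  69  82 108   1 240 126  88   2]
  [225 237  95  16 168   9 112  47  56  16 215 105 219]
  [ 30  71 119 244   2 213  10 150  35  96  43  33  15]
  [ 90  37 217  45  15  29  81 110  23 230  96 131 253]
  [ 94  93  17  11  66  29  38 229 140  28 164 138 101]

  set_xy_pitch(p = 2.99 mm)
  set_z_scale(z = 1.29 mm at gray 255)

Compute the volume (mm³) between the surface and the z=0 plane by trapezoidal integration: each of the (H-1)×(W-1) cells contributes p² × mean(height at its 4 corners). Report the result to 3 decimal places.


height_mm = gray/255 × 1.29; cell vol = 2.99² × mean(4 corners)
unit = 2.99² × 1.29 / (4×255) = 0.0113066 mm³ per gray-sum
row 0: Σ corner-gray over 12 cells = 7259  → 82.0746
row 1: Σ corner-gray over 12 cells = 5620  → 63.5431
row 2: Σ corner-gray over 12 cells = 4673  → 52.8357
row 3: Σ corner-gray over 12 cells = 4448  → 50.2917
row 4: Σ corner-gray over 12 cells = 4472  → 50.5631
Σ rows: total corner-gray = 26472  → 299.3082 mm³

299.308


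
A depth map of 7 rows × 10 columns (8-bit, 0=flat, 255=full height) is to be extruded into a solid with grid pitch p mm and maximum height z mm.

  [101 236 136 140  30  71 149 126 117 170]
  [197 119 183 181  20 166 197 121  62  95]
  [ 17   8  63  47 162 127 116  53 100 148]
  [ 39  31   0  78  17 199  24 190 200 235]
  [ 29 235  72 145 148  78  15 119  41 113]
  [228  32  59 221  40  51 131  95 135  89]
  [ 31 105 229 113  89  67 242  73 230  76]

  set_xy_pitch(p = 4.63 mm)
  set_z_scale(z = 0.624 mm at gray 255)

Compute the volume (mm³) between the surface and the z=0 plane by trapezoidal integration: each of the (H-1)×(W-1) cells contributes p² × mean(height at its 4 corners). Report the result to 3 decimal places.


height_mm = gray/255 × 0.624; cell vol = 4.63² × mean(4 corners)
unit = 4.63² × 0.624 / (4×255) = 0.0131143 mm³ per gray-sum
row 0: Σ corner-gray over 9 cells = 4671  → 61.2571
row 1: Σ corner-gray over 9 cells = 3907  → 51.2377
row 2: Σ corner-gray over 9 cells = 3269  → 42.8708
row 3: Σ corner-gray over 9 cells = 3600  → 47.2116
row 4: Σ corner-gray over 9 cells = 3693  → 48.4313
row 5: Σ corner-gray over 9 cells = 4248  → 55.7097
Σ rows: total corner-gray = 23388  → 306.7182 mm³

306.718


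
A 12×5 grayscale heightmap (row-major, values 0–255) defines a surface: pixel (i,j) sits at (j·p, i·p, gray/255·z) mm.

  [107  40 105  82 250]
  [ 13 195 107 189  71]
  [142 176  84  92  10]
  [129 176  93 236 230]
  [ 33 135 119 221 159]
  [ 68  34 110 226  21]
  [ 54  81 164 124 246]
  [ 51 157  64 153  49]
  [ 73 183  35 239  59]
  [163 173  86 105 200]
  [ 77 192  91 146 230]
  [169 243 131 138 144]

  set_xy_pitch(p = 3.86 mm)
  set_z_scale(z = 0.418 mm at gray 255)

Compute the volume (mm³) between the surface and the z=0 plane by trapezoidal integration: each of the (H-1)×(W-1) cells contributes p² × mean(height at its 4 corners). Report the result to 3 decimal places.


height_mm = gray/255 × 0.418; cell vol = 3.86² × mean(4 corners)
unit = 3.86² × 0.418 / (4×255) = 0.00610591 mm³ per gray-sum
row 0: Σ corner-gray over 4 cells = 1877  → 11.4608
row 1: Σ corner-gray over 4 cells = 1922  → 11.7356
row 2: Σ corner-gray over 4 cells = 2225  → 13.5857
row 3: Σ corner-gray over 4 cells = 2511  → 15.3320
row 4: Σ corner-gray over 4 cells = 1971  → 12.0348
row 5: Σ corner-gray over 4 cells = 1867  → 11.3997
row 6: Σ corner-gray over 4 cells = 1886  → 11.5158
row 7: Σ corner-gray over 4 cells = 1894  → 11.5646
row 8: Σ corner-gray over 4 cells = 2137  → 13.0483
row 9: Σ corner-gray over 4 cells = 2256  → 13.7749
row 10: Σ corner-gray over 4 cells = 2502  → 15.2770
Σ rows: total corner-gray = 23048  → 140.7291 mm³

140.729


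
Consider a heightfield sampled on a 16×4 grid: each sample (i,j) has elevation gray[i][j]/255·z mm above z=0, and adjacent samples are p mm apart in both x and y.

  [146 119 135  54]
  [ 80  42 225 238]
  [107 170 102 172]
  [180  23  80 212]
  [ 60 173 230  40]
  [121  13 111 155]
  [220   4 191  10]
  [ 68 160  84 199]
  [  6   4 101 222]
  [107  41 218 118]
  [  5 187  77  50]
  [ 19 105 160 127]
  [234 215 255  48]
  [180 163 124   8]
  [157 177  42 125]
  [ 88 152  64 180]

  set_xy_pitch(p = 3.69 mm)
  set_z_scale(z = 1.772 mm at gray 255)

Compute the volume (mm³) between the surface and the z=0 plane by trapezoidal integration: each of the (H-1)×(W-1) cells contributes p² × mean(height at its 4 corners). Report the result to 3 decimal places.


516.901

height_mm = gray/255 × 1.772; cell vol = 3.69² × mean(4 corners)
unit = 3.69² × 1.772 / (4×255) = 0.0236546 mm³ per gray-sum
row 0: Σ corner-gray over 3 cells = 1560  → 36.9012
row 1: Σ corner-gray over 3 cells = 1675  → 39.6215
row 2: Σ corner-gray over 3 cells = 1421  → 33.6132
row 3: Σ corner-gray over 3 cells = 1504  → 35.5766
row 4: Σ corner-gray over 3 cells = 1430  → 33.8261
row 5: Σ corner-gray over 3 cells = 1144  → 27.0609
row 6: Σ corner-gray over 3 cells = 1375  → 32.5251
row 7: Σ corner-gray over 3 cells = 1193  → 28.2200
row 8: Σ corner-gray over 3 cells = 1181  → 27.9361
row 9: Σ corner-gray over 3 cells = 1326  → 31.3660
row 10: Σ corner-gray over 3 cells = 1259  → 29.7812
row 11: Σ corner-gray over 3 cells = 1898  → 44.8965
row 12: Σ corner-gray over 3 cells = 1984  → 46.9308
row 13: Σ corner-gray over 3 cells = 1482  → 35.0562
row 14: Σ corner-gray over 3 cells = 1420  → 33.5896
Σ rows: total corner-gray = 21852  → 516.9011 mm³
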